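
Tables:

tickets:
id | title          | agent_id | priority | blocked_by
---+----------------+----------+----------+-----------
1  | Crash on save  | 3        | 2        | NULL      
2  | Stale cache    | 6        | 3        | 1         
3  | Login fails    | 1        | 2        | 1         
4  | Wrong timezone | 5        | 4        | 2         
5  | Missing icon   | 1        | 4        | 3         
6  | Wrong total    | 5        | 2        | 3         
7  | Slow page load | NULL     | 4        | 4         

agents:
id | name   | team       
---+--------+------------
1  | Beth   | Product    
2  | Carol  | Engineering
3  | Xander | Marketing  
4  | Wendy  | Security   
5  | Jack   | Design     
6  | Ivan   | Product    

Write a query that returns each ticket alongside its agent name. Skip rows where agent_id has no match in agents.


INNER JOIN keeps only tickets rows whose agent_id matches an id in agents. Walk through each ticket:
  - ticket 1 (Crash on save): agent_id=3 -> matches Xander
  - ticket 2 (Stale cache): agent_id=6 -> matches Ivan
  - ticket 3 (Login fails): agent_id=1 -> matches Beth
  - ticket 4 (Wrong timezone): agent_id=5 -> matches Jack
  - ticket 5 (Missing icon): agent_id=1 -> matches Beth
  - ticket 6 (Wrong total): agent_id=5 -> matches Jack
  - ticket 7 (Slow page load): agent_id=NULL, no match -> dropped
So 1 of 7 rows is dropped.

SQL:
SELECT a.title, b.name AS agent
FROM tickets a
INNER JOIN agents b ON a.agent_id = b.id

Result:
title          | agent 
---------------+-------
Crash on save  | Xander
Stale cache    | Ivan  
Login fails    | Beth  
Wrong timezone | Jack  
Missing icon   | Beth  
Wrong total    | Jack  


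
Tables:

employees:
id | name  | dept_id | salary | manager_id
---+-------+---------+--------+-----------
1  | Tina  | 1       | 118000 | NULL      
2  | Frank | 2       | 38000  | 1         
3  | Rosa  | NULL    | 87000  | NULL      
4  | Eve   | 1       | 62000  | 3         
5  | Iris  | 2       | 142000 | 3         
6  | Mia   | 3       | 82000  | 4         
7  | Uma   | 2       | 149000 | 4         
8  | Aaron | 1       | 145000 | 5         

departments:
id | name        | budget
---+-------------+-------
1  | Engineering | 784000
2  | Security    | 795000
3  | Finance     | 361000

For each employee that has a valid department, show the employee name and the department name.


INNER JOIN keeps only employees rows whose dept_id matches an id in departments. Walk through each employee:
  - employee 1 (Tina): dept_id=1 -> matches Engineering
  - employee 2 (Frank): dept_id=2 -> matches Security
  - employee 3 (Rosa): dept_id=NULL, no match -> dropped
  - employee 4 (Eve): dept_id=1 -> matches Engineering
  - employee 5 (Iris): dept_id=2 -> matches Security
  - employee 6 (Mia): dept_id=3 -> matches Finance
  - employee 7 (Uma): dept_id=2 -> matches Security
  - employee 8 (Aaron): dept_id=1 -> matches Engineering
So 1 of 8 rows is dropped.

SQL:
SELECT a.name, b.name AS department
FROM employees a
INNER JOIN departments b ON a.dept_id = b.id

Result:
name  | department 
------+------------
Tina  | Engineering
Frank | Security   
Eve   | Engineering
Iris  | Security   
Mia   | Finance    
Uma   | Security   
Aaron | Engineering


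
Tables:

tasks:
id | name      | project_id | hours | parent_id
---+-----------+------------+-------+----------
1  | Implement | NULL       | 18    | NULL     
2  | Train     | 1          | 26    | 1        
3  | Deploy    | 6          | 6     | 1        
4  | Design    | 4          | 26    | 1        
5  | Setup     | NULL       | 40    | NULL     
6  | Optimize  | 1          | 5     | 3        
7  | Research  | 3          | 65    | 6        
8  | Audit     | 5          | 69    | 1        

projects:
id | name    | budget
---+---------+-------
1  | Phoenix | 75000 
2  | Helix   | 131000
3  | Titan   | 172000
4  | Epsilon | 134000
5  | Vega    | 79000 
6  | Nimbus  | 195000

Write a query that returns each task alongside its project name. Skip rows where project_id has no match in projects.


INNER JOIN keeps only tasks rows whose project_id matches an id in projects. Walk through each task:
  - task 1 (Implement): project_id=NULL, no match -> dropped
  - task 2 (Train): project_id=1 -> matches Phoenix
  - task 3 (Deploy): project_id=6 -> matches Nimbus
  - task 4 (Design): project_id=4 -> matches Epsilon
  - task 5 (Setup): project_id=NULL, no match -> dropped
  - task 6 (Optimize): project_id=1 -> matches Phoenix
  - task 7 (Research): project_id=3 -> matches Titan
  - task 8 (Audit): project_id=5 -> matches Vega
So 2 of 8 rows are dropped.

SQL:
SELECT a.name, b.name AS project
FROM tasks a
INNER JOIN projects b ON a.project_id = b.id

Result:
name     | project
---------+--------
Train    | Phoenix
Deploy   | Nimbus 
Design   | Epsilon
Optimize | Phoenix
Research | Titan  
Audit    | Vega   


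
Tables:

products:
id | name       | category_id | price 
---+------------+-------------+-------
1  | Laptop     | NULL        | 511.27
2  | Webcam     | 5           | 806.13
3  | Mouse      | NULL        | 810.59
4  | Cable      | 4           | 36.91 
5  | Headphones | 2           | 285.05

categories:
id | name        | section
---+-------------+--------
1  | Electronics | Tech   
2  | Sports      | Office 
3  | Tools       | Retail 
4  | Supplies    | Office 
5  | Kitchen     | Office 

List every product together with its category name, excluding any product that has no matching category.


INNER JOIN keeps only products rows whose category_id matches an id in categories. Walk through each product:
  - product 1 (Laptop): category_id=NULL, no match -> dropped
  - product 2 (Webcam): category_id=5 -> matches Kitchen
  - product 3 (Mouse): category_id=NULL, no match -> dropped
  - product 4 (Cable): category_id=4 -> matches Supplies
  - product 5 (Headphones): category_id=2 -> matches Sports
So 2 of 5 rows are dropped.

SQL:
SELECT a.name, b.name AS category
FROM products a
INNER JOIN categories b ON a.category_id = b.id

Result:
name       | category
-----------+---------
Webcam     | Kitchen 
Cable      | Supplies
Headphones | Sports  


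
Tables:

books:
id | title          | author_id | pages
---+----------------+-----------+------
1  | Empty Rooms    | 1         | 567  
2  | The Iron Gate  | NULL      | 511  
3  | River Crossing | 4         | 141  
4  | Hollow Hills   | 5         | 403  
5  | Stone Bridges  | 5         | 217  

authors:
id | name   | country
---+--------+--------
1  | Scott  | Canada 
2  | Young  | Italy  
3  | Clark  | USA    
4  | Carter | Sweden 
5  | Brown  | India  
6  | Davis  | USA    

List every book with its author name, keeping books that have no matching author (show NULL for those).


LEFT JOIN keeps every row from books (the left table); where author_id has no match in authors, the author columns become NULL. Walk through each book:
  - book 1 (Empty Rooms): author_id=1 -> matches Scott
  - book 2 (The Iron Gate): author_id=NULL, no match -> kept with NULL
  - book 3 (River Crossing): author_id=4 -> matches Carter
  - book 4 (Hollow Hills): author_id=5 -> matches Brown
  - book 5 (Stone Bridges): author_id=5 -> matches Brown
All 5 rows appear; 1 has NULL author.

SQL:
SELECT a.title, b.name AS author
FROM books a
LEFT JOIN authors b ON a.author_id = b.id

Result:
title          | author
---------------+-------
Empty Rooms    | Scott 
The Iron Gate  | NULL  
River Crossing | Carter
Hollow Hills   | Brown 
Stone Bridges  | Brown 


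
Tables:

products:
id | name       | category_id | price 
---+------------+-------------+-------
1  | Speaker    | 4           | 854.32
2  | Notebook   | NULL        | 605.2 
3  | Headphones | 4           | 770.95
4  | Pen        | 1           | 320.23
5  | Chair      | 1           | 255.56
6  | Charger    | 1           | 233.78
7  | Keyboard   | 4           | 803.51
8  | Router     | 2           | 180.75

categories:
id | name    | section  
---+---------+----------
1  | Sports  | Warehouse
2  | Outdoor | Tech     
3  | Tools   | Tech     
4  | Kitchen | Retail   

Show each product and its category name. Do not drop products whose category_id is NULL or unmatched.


LEFT JOIN keeps every row from products (the left table); where category_id has no match in categories, the category columns become NULL. Walk through each product:
  - product 1 (Speaker): category_id=4 -> matches Kitchen
  - product 2 (Notebook): category_id=NULL, no match -> kept with NULL
  - product 3 (Headphones): category_id=4 -> matches Kitchen
  - product 4 (Pen): category_id=1 -> matches Sports
  - product 5 (Chair): category_id=1 -> matches Sports
  - product 6 (Charger): category_id=1 -> matches Sports
  - product 7 (Keyboard): category_id=4 -> matches Kitchen
  - product 8 (Router): category_id=2 -> matches Outdoor
All 8 rows appear; 1 has NULL category.

SQL:
SELECT a.name, b.name AS category
FROM products a
LEFT JOIN categories b ON a.category_id = b.id

Result:
name       | category
-----------+---------
Speaker    | Kitchen 
Notebook   | NULL    
Headphones | Kitchen 
Pen        | Sports  
Chair      | Sports  
Charger    | Sports  
Keyboard   | Kitchen 
Router     | Outdoor 


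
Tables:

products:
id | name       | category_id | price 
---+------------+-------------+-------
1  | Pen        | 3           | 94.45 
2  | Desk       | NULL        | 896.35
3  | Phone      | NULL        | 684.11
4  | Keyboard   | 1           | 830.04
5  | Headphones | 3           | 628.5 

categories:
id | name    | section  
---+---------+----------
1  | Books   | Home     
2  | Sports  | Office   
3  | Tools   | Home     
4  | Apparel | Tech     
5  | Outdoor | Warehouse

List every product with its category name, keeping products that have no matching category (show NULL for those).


LEFT JOIN keeps every row from products (the left table); where category_id has no match in categories, the category columns become NULL. Walk through each product:
  - product 1 (Pen): category_id=3 -> matches Tools
  - product 2 (Desk): category_id=NULL, no match -> kept with NULL
  - product 3 (Phone): category_id=NULL, no match -> kept with NULL
  - product 4 (Keyboard): category_id=1 -> matches Books
  - product 5 (Headphones): category_id=3 -> matches Tools
All 5 rows appear; 2 have NULL category.

SQL:
SELECT a.name, b.name AS category
FROM products a
LEFT JOIN categories b ON a.category_id = b.id

Result:
name       | category
-----------+---------
Pen        | Tools   
Desk       | NULL    
Phone      | NULL    
Keyboard   | Books   
Headphones | Tools   


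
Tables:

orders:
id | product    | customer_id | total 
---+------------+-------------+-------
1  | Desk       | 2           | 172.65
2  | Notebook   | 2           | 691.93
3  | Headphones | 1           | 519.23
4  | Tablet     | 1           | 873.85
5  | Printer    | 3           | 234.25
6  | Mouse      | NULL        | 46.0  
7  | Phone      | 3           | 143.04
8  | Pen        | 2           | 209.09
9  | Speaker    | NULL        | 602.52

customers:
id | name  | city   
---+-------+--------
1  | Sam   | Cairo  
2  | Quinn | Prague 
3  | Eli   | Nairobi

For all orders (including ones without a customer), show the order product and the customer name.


LEFT JOIN keeps every row from orders (the left table); where customer_id has no match in customers, the customer columns become NULL. Walk through each order:
  - order 1 (Desk): customer_id=2 -> matches Quinn
  - order 2 (Notebook): customer_id=2 -> matches Quinn
  - order 3 (Headphones): customer_id=1 -> matches Sam
  - order 4 (Tablet): customer_id=1 -> matches Sam
  - order 5 (Printer): customer_id=3 -> matches Eli
  - order 6 (Mouse): customer_id=NULL, no match -> kept with NULL
  - order 7 (Phone): customer_id=3 -> matches Eli
  - order 8 (Pen): customer_id=2 -> matches Quinn
  - order 9 (Speaker): customer_id=NULL, no match -> kept with NULL
All 9 rows appear; 2 have NULL customer.

SQL:
SELECT a.product, b.name AS customer
FROM orders a
LEFT JOIN customers b ON a.customer_id = b.id

Result:
product    | customer
-----------+---------
Desk       | Quinn   
Notebook   | Quinn   
Headphones | Sam     
Tablet     | Sam     
Printer    | Eli     
Mouse      | NULL    
Phone      | Eli     
Pen        | Quinn   
Speaker    | NULL    


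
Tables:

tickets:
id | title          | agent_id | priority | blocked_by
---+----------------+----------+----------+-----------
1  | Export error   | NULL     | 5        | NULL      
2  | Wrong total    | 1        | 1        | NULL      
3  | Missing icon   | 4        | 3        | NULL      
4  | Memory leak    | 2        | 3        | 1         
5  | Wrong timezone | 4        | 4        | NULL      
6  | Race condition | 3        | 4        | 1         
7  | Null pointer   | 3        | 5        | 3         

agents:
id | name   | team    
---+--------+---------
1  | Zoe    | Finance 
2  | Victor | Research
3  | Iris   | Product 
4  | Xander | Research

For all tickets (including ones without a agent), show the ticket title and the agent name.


LEFT JOIN keeps every row from tickets (the left table); where agent_id has no match in agents, the agent columns become NULL. Walk through each ticket:
  - ticket 1 (Export error): agent_id=NULL, no match -> kept with NULL
  - ticket 2 (Wrong total): agent_id=1 -> matches Zoe
  - ticket 3 (Missing icon): agent_id=4 -> matches Xander
  - ticket 4 (Memory leak): agent_id=2 -> matches Victor
  - ticket 5 (Wrong timezone): agent_id=4 -> matches Xander
  - ticket 6 (Race condition): agent_id=3 -> matches Iris
  - ticket 7 (Null pointer): agent_id=3 -> matches Iris
All 7 rows appear; 1 has NULL agent.

SQL:
SELECT a.title, b.name AS agent
FROM tickets a
LEFT JOIN agents b ON a.agent_id = b.id

Result:
title          | agent 
---------------+-------
Export error   | NULL  
Wrong total    | Zoe   
Missing icon   | Xander
Memory leak    | Victor
Wrong timezone | Xander
Race condition | Iris  
Null pointer   | Iris  


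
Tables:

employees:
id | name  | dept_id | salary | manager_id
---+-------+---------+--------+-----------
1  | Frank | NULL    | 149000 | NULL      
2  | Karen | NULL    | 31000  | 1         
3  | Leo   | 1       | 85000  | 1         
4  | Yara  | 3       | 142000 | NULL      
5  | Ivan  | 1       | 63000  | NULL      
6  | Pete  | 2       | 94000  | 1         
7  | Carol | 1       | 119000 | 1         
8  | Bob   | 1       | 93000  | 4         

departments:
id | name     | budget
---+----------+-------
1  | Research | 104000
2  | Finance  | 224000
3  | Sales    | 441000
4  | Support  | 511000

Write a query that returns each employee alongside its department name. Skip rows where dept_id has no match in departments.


INNER JOIN keeps only employees rows whose dept_id matches an id in departments. Walk through each employee:
  - employee 1 (Frank): dept_id=NULL, no match -> dropped
  - employee 2 (Karen): dept_id=NULL, no match -> dropped
  - employee 3 (Leo): dept_id=1 -> matches Research
  - employee 4 (Yara): dept_id=3 -> matches Sales
  - employee 5 (Ivan): dept_id=1 -> matches Research
  - employee 6 (Pete): dept_id=2 -> matches Finance
  - employee 7 (Carol): dept_id=1 -> matches Research
  - employee 8 (Bob): dept_id=1 -> matches Research
So 2 of 8 rows are dropped.

SQL:
SELECT a.name, b.name AS department
FROM employees a
INNER JOIN departments b ON a.dept_id = b.id

Result:
name  | department
------+-----------
Leo   | Research  
Yara  | Sales     
Ivan  | Research  
Pete  | Finance   
Carol | Research  
Bob   | Research  


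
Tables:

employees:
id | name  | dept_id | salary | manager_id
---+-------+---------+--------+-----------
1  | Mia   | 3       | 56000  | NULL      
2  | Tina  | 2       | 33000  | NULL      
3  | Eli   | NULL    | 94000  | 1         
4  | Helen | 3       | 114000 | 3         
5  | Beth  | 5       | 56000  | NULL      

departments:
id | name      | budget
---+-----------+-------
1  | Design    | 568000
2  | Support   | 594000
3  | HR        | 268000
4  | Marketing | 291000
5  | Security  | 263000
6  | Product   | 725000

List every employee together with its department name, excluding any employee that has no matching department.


INNER JOIN keeps only employees rows whose dept_id matches an id in departments. Walk through each employee:
  - employee 1 (Mia): dept_id=3 -> matches HR
  - employee 2 (Tina): dept_id=2 -> matches Support
  - employee 3 (Eli): dept_id=NULL, no match -> dropped
  - employee 4 (Helen): dept_id=3 -> matches HR
  - employee 5 (Beth): dept_id=5 -> matches Security
So 1 of 5 rows is dropped.

SQL:
SELECT a.name, b.name AS department
FROM employees a
INNER JOIN departments b ON a.dept_id = b.id

Result:
name  | department
------+-----------
Mia   | HR        
Tina  | Support   
Helen | HR        
Beth  | Security  


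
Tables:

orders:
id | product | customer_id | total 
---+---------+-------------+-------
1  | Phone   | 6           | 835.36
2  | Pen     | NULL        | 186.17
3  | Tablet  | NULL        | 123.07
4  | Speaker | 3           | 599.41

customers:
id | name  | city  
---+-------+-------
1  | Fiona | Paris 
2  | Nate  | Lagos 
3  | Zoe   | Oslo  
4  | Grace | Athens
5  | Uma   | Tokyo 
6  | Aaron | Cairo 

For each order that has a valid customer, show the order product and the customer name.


INNER JOIN keeps only orders rows whose customer_id matches an id in customers. Walk through each order:
  - order 1 (Phone): customer_id=6 -> matches Aaron
  - order 2 (Pen): customer_id=NULL, no match -> dropped
  - order 3 (Tablet): customer_id=NULL, no match -> dropped
  - order 4 (Speaker): customer_id=3 -> matches Zoe
So 2 of 4 rows are dropped.

SQL:
SELECT a.product, b.name AS customer
FROM orders a
INNER JOIN customers b ON a.customer_id = b.id

Result:
product | customer
--------+---------
Phone   | Aaron   
Speaker | Zoe     


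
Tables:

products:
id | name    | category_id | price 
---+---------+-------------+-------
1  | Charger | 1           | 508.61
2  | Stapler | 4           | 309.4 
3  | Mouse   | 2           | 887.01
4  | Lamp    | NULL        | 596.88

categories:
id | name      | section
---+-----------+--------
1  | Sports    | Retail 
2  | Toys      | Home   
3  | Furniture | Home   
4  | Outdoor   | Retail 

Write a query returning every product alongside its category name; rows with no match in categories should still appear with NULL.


LEFT JOIN keeps every row from products (the left table); where category_id has no match in categories, the category columns become NULL. Walk through each product:
  - product 1 (Charger): category_id=1 -> matches Sports
  - product 2 (Stapler): category_id=4 -> matches Outdoor
  - product 3 (Mouse): category_id=2 -> matches Toys
  - product 4 (Lamp): category_id=NULL, no match -> kept with NULL
All 4 rows appear; 1 has NULL category.

SQL:
SELECT a.name, b.name AS category
FROM products a
LEFT JOIN categories b ON a.category_id = b.id

Result:
name    | category
--------+---------
Charger | Sports  
Stapler | Outdoor 
Mouse   | Toys    
Lamp    | NULL    


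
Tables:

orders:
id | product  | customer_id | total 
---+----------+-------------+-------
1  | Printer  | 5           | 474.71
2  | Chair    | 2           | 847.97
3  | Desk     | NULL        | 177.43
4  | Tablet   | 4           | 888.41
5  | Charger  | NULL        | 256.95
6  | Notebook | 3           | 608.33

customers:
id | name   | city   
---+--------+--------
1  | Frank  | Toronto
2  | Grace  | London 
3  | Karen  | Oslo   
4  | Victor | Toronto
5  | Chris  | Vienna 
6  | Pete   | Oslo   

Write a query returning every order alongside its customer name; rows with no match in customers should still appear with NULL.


LEFT JOIN keeps every row from orders (the left table); where customer_id has no match in customers, the customer columns become NULL. Walk through each order:
  - order 1 (Printer): customer_id=5 -> matches Chris
  - order 2 (Chair): customer_id=2 -> matches Grace
  - order 3 (Desk): customer_id=NULL, no match -> kept with NULL
  - order 4 (Tablet): customer_id=4 -> matches Victor
  - order 5 (Charger): customer_id=NULL, no match -> kept with NULL
  - order 6 (Notebook): customer_id=3 -> matches Karen
All 6 rows appear; 2 have NULL customer.

SQL:
SELECT a.product, b.name AS customer
FROM orders a
LEFT JOIN customers b ON a.customer_id = b.id

Result:
product  | customer
---------+---------
Printer  | Chris   
Chair    | Grace   
Desk     | NULL    
Tablet   | Victor  
Charger  | NULL    
Notebook | Karen   


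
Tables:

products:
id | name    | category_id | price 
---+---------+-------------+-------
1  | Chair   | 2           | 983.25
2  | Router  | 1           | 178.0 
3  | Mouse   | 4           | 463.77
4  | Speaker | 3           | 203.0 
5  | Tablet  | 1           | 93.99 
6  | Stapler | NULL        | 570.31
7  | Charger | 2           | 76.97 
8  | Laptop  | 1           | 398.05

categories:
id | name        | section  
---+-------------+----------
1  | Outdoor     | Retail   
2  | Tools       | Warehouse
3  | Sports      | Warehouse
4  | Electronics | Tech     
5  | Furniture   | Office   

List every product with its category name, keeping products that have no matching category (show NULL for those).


LEFT JOIN keeps every row from products (the left table); where category_id has no match in categories, the category columns become NULL. Walk through each product:
  - product 1 (Chair): category_id=2 -> matches Tools
  - product 2 (Router): category_id=1 -> matches Outdoor
  - product 3 (Mouse): category_id=4 -> matches Electronics
  - product 4 (Speaker): category_id=3 -> matches Sports
  - product 5 (Tablet): category_id=1 -> matches Outdoor
  - product 6 (Stapler): category_id=NULL, no match -> kept with NULL
  - product 7 (Charger): category_id=2 -> matches Tools
  - product 8 (Laptop): category_id=1 -> matches Outdoor
All 8 rows appear; 1 has NULL category.

SQL:
SELECT a.name, b.name AS category
FROM products a
LEFT JOIN categories b ON a.category_id = b.id

Result:
name    | category   
--------+------------
Chair   | Tools      
Router  | Outdoor    
Mouse   | Electronics
Speaker | Sports     
Tablet  | Outdoor    
Stapler | NULL       
Charger | Tools      
Laptop  | Outdoor    


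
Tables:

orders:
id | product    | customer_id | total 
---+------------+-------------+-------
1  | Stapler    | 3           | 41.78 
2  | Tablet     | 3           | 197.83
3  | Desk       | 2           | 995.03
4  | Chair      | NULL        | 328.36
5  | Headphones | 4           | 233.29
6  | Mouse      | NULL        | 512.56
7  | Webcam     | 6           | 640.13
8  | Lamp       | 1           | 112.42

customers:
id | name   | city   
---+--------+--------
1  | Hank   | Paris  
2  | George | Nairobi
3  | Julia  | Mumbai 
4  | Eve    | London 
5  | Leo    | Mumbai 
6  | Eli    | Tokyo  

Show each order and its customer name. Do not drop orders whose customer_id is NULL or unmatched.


LEFT JOIN keeps every row from orders (the left table); where customer_id has no match in customers, the customer columns become NULL. Walk through each order:
  - order 1 (Stapler): customer_id=3 -> matches Julia
  - order 2 (Tablet): customer_id=3 -> matches Julia
  - order 3 (Desk): customer_id=2 -> matches George
  - order 4 (Chair): customer_id=NULL, no match -> kept with NULL
  - order 5 (Headphones): customer_id=4 -> matches Eve
  - order 6 (Mouse): customer_id=NULL, no match -> kept with NULL
  - order 7 (Webcam): customer_id=6 -> matches Eli
  - order 8 (Lamp): customer_id=1 -> matches Hank
All 8 rows appear; 2 have NULL customer.

SQL:
SELECT a.product, b.name AS customer
FROM orders a
LEFT JOIN customers b ON a.customer_id = b.id

Result:
product    | customer
-----------+---------
Stapler    | Julia   
Tablet     | Julia   
Desk       | George  
Chair      | NULL    
Headphones | Eve     
Mouse      | NULL    
Webcam     | Eli     
Lamp       | Hank    


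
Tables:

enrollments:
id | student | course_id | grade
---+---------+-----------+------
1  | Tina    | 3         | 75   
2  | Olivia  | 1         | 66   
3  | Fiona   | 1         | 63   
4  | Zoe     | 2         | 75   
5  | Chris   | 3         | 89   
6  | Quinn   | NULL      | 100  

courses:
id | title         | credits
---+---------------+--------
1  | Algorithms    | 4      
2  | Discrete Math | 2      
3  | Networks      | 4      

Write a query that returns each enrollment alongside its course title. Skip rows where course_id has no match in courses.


INNER JOIN keeps only enrollments rows whose course_id matches an id in courses. Walk through each enrollment:
  - enrollment 1 (Tina): course_id=3 -> matches Networks
  - enrollment 2 (Olivia): course_id=1 -> matches Algorithms
  - enrollment 3 (Fiona): course_id=1 -> matches Algorithms
  - enrollment 4 (Zoe): course_id=2 -> matches Discrete Math
  - enrollment 5 (Chris): course_id=3 -> matches Networks
  - enrollment 6 (Quinn): course_id=NULL, no match -> dropped
So 1 of 6 rows is dropped.

SQL:
SELECT a.student, b.title AS course
FROM enrollments a
INNER JOIN courses b ON a.course_id = b.id

Result:
student | course       
--------+--------------
Tina    | Networks     
Olivia  | Algorithms   
Fiona   | Algorithms   
Zoe     | Discrete Math
Chris   | Networks     


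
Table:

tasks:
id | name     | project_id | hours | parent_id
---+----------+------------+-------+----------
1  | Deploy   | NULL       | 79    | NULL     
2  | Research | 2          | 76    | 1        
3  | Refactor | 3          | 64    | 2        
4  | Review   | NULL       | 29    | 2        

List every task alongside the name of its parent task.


This is a self-join: tasks is joined to a second copy of itself, matching each row's parent_id to another row's id. Use LEFT JOIN so rows with parent_id=NULL are kept.
  - task 1 (Deploy): parent_id=NULL -> NULL
  - task 2 (Research): parent_id=1 -> Deploy
  - task 3 (Refactor): parent_id=2 -> Research
  - task 4 (Review): parent_id=2 -> Research

SQL:
SELECT a.name AS item, b.name AS parent
FROM tasks a
LEFT JOIN tasks b ON a.parent_id = b.id

Result:
item     | parent  
---------+---------
Deploy   | NULL    
Research | Deploy  
Refactor | Research
Review   | Research


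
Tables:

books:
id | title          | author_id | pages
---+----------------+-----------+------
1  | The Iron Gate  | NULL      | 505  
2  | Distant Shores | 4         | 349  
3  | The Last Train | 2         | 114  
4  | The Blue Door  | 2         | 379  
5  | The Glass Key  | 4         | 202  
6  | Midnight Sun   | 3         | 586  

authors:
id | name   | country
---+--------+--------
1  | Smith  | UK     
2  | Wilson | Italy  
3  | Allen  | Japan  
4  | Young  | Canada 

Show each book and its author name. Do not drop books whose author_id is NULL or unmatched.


LEFT JOIN keeps every row from books (the left table); where author_id has no match in authors, the author columns become NULL. Walk through each book:
  - book 1 (The Iron Gate): author_id=NULL, no match -> kept with NULL
  - book 2 (Distant Shores): author_id=4 -> matches Young
  - book 3 (The Last Train): author_id=2 -> matches Wilson
  - book 4 (The Blue Door): author_id=2 -> matches Wilson
  - book 5 (The Glass Key): author_id=4 -> matches Young
  - book 6 (Midnight Sun): author_id=3 -> matches Allen
All 6 rows appear; 1 has NULL author.

SQL:
SELECT a.title, b.name AS author
FROM books a
LEFT JOIN authors b ON a.author_id = b.id

Result:
title          | author
---------------+-------
The Iron Gate  | NULL  
Distant Shores | Young 
The Last Train | Wilson
The Blue Door  | Wilson
The Glass Key  | Young 
Midnight Sun   | Allen 


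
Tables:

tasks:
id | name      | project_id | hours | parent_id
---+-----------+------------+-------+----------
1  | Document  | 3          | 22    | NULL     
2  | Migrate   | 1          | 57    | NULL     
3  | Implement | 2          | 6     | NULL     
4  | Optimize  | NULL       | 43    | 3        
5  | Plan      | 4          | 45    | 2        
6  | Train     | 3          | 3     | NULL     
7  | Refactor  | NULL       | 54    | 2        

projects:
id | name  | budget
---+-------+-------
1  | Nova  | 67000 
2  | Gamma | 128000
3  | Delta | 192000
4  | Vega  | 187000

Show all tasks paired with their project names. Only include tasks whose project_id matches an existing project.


INNER JOIN keeps only tasks rows whose project_id matches an id in projects. Walk through each task:
  - task 1 (Document): project_id=3 -> matches Delta
  - task 2 (Migrate): project_id=1 -> matches Nova
  - task 3 (Implement): project_id=2 -> matches Gamma
  - task 4 (Optimize): project_id=NULL, no match -> dropped
  - task 5 (Plan): project_id=4 -> matches Vega
  - task 6 (Train): project_id=3 -> matches Delta
  - task 7 (Refactor): project_id=NULL, no match -> dropped
So 2 of 7 rows are dropped.

SQL:
SELECT a.name, b.name AS project
FROM tasks a
INNER JOIN projects b ON a.project_id = b.id

Result:
name      | project
----------+--------
Document  | Delta  
Migrate   | Nova   
Implement | Gamma  
Plan      | Vega   
Train     | Delta  


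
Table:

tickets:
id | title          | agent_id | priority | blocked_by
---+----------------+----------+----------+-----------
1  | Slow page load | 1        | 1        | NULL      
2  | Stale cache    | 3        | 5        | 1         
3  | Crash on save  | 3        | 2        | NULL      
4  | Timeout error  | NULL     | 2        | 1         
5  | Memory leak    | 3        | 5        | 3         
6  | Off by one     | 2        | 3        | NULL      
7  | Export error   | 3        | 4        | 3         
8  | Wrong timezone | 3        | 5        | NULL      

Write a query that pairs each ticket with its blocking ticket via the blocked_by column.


This is a self-join: tickets is joined to a second copy of itself, matching each row's blocked_by to another row's id. Use LEFT JOIN so rows with blocked_by=NULL are kept.
  - ticket 1 (Slow page load): blocked_by=NULL -> NULL
  - ticket 2 (Stale cache): blocked_by=1 -> Slow page load
  - ticket 3 (Crash on save): blocked_by=NULL -> NULL
  - ticket 4 (Timeout error): blocked_by=1 -> Slow page load
  - ticket 5 (Memory leak): blocked_by=3 -> Crash on save
  - ticket 6 (Off by one): blocked_by=NULL -> NULL
  - ticket 7 (Export error): blocked_by=3 -> Crash on save
  - ticket 8 (Wrong timezone): blocked_by=NULL -> NULL

SQL:
SELECT a.title AS item, b.title AS blocked_by
FROM tickets a
LEFT JOIN tickets b ON a.blocked_by = b.id

Result:
item           | blocked_by    
---------------+---------------
Slow page load | NULL          
Stale cache    | Slow page load
Crash on save  | NULL          
Timeout error  | Slow page load
Memory leak    | Crash on save 
Off by one     | NULL          
Export error   | Crash on save 
Wrong timezone | NULL          


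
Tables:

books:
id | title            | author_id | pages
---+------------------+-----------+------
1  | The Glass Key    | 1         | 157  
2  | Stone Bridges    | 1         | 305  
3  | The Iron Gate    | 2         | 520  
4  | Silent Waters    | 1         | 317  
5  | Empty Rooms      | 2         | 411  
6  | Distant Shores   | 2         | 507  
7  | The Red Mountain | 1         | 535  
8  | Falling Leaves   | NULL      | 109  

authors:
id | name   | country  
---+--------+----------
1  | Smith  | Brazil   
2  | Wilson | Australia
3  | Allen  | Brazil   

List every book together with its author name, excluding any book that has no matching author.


INNER JOIN keeps only books rows whose author_id matches an id in authors. Walk through each book:
  - book 1 (The Glass Key): author_id=1 -> matches Smith
  - book 2 (Stone Bridges): author_id=1 -> matches Smith
  - book 3 (The Iron Gate): author_id=2 -> matches Wilson
  - book 4 (Silent Waters): author_id=1 -> matches Smith
  - book 5 (Empty Rooms): author_id=2 -> matches Wilson
  - book 6 (Distant Shores): author_id=2 -> matches Wilson
  - book 7 (The Red Mountain): author_id=1 -> matches Smith
  - book 8 (Falling Leaves): author_id=NULL, no match -> dropped
So 1 of 8 rows is dropped.

SQL:
SELECT a.title, b.name AS author
FROM books a
INNER JOIN authors b ON a.author_id = b.id

Result:
title            | author
-----------------+-------
The Glass Key    | Smith 
Stone Bridges    | Smith 
The Iron Gate    | Wilson
Silent Waters    | Smith 
Empty Rooms      | Wilson
Distant Shores   | Wilson
The Red Mountain | Smith 


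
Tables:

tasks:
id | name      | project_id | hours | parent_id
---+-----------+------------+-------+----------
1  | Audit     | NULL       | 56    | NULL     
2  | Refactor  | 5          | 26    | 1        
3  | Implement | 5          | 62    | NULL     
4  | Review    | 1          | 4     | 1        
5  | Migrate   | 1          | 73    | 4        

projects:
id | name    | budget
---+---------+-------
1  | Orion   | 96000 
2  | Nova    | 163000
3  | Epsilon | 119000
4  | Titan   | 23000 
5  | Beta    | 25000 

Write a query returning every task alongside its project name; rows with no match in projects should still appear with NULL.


LEFT JOIN keeps every row from tasks (the left table); where project_id has no match in projects, the project columns become NULL. Walk through each task:
  - task 1 (Audit): project_id=NULL, no match -> kept with NULL
  - task 2 (Refactor): project_id=5 -> matches Beta
  - task 3 (Implement): project_id=5 -> matches Beta
  - task 4 (Review): project_id=1 -> matches Orion
  - task 5 (Migrate): project_id=1 -> matches Orion
All 5 rows appear; 1 has NULL project.

SQL:
SELECT a.name, b.name AS project
FROM tasks a
LEFT JOIN projects b ON a.project_id = b.id

Result:
name      | project
----------+--------
Audit     | NULL   
Refactor  | Beta   
Implement | Beta   
Review    | Orion  
Migrate   | Orion  


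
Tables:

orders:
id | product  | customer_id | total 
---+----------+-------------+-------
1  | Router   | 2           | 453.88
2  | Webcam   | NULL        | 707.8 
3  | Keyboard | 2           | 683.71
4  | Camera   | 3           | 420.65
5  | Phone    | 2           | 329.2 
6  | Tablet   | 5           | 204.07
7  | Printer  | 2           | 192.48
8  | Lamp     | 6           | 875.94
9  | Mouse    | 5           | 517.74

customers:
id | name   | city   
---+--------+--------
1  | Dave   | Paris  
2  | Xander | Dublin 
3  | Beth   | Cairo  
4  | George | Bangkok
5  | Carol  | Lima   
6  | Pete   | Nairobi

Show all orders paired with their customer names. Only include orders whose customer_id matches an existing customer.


INNER JOIN keeps only orders rows whose customer_id matches an id in customers. Walk through each order:
  - order 1 (Router): customer_id=2 -> matches Xander
  - order 2 (Webcam): customer_id=NULL, no match -> dropped
  - order 3 (Keyboard): customer_id=2 -> matches Xander
  - order 4 (Camera): customer_id=3 -> matches Beth
  - order 5 (Phone): customer_id=2 -> matches Xander
  - order 6 (Tablet): customer_id=5 -> matches Carol
  - order 7 (Printer): customer_id=2 -> matches Xander
  - order 8 (Lamp): customer_id=6 -> matches Pete
  - order 9 (Mouse): customer_id=5 -> matches Carol
So 1 of 9 rows is dropped.

SQL:
SELECT a.product, b.name AS customer
FROM orders a
INNER JOIN customers b ON a.customer_id = b.id

Result:
product  | customer
---------+---------
Router   | Xander  
Keyboard | Xander  
Camera   | Beth    
Phone    | Xander  
Tablet   | Carol   
Printer  | Xander  
Lamp     | Pete    
Mouse    | Carol   


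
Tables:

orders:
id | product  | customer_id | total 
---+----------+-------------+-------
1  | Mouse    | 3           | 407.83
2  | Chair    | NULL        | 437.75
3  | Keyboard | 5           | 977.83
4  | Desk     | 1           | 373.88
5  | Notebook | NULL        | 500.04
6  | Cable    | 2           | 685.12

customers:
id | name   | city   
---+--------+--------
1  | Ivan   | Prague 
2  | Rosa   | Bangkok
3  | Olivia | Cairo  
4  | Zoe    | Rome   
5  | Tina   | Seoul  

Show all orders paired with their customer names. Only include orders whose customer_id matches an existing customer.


INNER JOIN keeps only orders rows whose customer_id matches an id in customers. Walk through each order:
  - order 1 (Mouse): customer_id=3 -> matches Olivia
  - order 2 (Chair): customer_id=NULL, no match -> dropped
  - order 3 (Keyboard): customer_id=5 -> matches Tina
  - order 4 (Desk): customer_id=1 -> matches Ivan
  - order 5 (Notebook): customer_id=NULL, no match -> dropped
  - order 6 (Cable): customer_id=2 -> matches Rosa
So 2 of 6 rows are dropped.

SQL:
SELECT a.product, b.name AS customer
FROM orders a
INNER JOIN customers b ON a.customer_id = b.id

Result:
product  | customer
---------+---------
Mouse    | Olivia  
Keyboard | Tina    
Desk     | Ivan    
Cable    | Rosa    


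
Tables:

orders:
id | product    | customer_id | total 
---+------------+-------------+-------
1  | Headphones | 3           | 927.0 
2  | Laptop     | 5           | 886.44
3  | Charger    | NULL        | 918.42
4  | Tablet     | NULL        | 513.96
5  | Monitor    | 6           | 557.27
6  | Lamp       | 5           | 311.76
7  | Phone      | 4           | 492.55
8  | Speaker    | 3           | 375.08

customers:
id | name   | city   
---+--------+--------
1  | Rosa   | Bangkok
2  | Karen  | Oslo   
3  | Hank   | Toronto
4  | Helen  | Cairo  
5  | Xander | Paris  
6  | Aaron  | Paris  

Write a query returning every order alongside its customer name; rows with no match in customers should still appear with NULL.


LEFT JOIN keeps every row from orders (the left table); where customer_id has no match in customers, the customer columns become NULL. Walk through each order:
  - order 1 (Headphones): customer_id=3 -> matches Hank
  - order 2 (Laptop): customer_id=5 -> matches Xander
  - order 3 (Charger): customer_id=NULL, no match -> kept with NULL
  - order 4 (Tablet): customer_id=NULL, no match -> kept with NULL
  - order 5 (Monitor): customer_id=6 -> matches Aaron
  - order 6 (Lamp): customer_id=5 -> matches Xander
  - order 7 (Phone): customer_id=4 -> matches Helen
  - order 8 (Speaker): customer_id=3 -> matches Hank
All 8 rows appear; 2 have NULL customer.

SQL:
SELECT a.product, b.name AS customer
FROM orders a
LEFT JOIN customers b ON a.customer_id = b.id

Result:
product    | customer
-----------+---------
Headphones | Hank    
Laptop     | Xander  
Charger    | NULL    
Tablet     | NULL    
Monitor    | Aaron   
Lamp       | Xander  
Phone      | Helen   
Speaker    | Hank    


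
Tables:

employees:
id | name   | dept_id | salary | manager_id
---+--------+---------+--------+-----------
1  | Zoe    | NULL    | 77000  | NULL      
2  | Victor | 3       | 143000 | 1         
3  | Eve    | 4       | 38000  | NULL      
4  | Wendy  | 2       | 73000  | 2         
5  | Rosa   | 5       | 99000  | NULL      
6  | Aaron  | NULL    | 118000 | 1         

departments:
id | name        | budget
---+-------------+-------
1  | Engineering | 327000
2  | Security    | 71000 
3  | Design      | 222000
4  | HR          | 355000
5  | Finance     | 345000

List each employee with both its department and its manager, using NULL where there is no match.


Two LEFT JOINs from the same base table employees: one to departments via dept_id, one to employees itself via manager_id. Both are LEFT so every employee is preserved.
Match against departments:
  - employee 1 (Zoe): dept_id=NULL, no match -> kept with NULL
  - employee 2 (Victor): dept_id=3 -> matches Design
  - employee 3 (Eve): dept_id=4 -> matches HR
  - employee 4 (Wendy): dept_id=2 -> matches Security
  - employee 5 (Rosa): dept_id=5 -> matches Finance
  - employee 6 (Aaron): dept_id=NULL, no match -> kept with NULL
Match against employees (self):
  - employee 1 (Zoe): manager_id=NULL -> NULL
  - employee 2 (Victor): manager_id=1 -> Zoe
  - employee 3 (Eve): manager_id=NULL -> NULL
  - employee 4 (Wendy): manager_id=2 -> Victor
  - employee 5 (Rosa): manager_id=NULL -> NULL
  - employee 6 (Aaron): manager_id=1 -> Zoe

SQL:
SELECT a.name, b.name AS department, c.name AS manager
FROM employees a
LEFT JOIN departments b ON a.dept_id = b.id
LEFT JOIN employees c ON a.manager_id = c.id

Result:
name   | department | manager
-------+------------+--------
Zoe    | NULL       | NULL   
Victor | Design     | Zoe    
Eve    | HR         | NULL   
Wendy  | Security   | Victor 
Rosa   | Finance    | NULL   
Aaron  | NULL       | Zoe    


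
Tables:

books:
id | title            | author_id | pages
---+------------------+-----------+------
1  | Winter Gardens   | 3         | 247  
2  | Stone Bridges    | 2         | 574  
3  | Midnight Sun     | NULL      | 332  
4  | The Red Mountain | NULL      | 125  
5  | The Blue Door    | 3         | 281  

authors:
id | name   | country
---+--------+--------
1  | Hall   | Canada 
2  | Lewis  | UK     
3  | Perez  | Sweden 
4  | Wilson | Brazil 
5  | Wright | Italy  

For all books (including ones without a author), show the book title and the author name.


LEFT JOIN keeps every row from books (the left table); where author_id has no match in authors, the author columns become NULL. Walk through each book:
  - book 1 (Winter Gardens): author_id=3 -> matches Perez
  - book 2 (Stone Bridges): author_id=2 -> matches Lewis
  - book 3 (Midnight Sun): author_id=NULL, no match -> kept with NULL
  - book 4 (The Red Mountain): author_id=NULL, no match -> kept with NULL
  - book 5 (The Blue Door): author_id=3 -> matches Perez
All 5 rows appear; 2 have NULL author.

SQL:
SELECT a.title, b.name AS author
FROM books a
LEFT JOIN authors b ON a.author_id = b.id

Result:
title            | author
-----------------+-------
Winter Gardens   | Perez 
Stone Bridges    | Lewis 
Midnight Sun     | NULL  
The Red Mountain | NULL  
The Blue Door    | Perez 
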